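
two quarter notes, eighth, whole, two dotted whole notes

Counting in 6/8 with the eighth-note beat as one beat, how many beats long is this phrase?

One eighth-note beat = 2 sixteenth notes.
Express everything in sixteenth notes: quarter note = 4; quarter note = 4; eighth = 2; whole = 16; dotted whole note = 24; dotted whole note = 24.
Altogether 4 + 4 + 2 + 16 + 24 + 24 = 74.
74 ÷ 2 = 37 beats.

37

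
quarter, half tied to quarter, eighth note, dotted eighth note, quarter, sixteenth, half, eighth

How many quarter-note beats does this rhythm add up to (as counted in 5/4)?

9

One quarter-note beat = 4 sixteenth notes.
In sixteenth notes: quarter = 4; half tied to quarter (half + quarter) = 12; eighth note = 2; dotted eighth note = 3; quarter = 4; sixteenth = 1; half = 8; eighth = 2.
Adding: 4 + 12 + 2 + 3 + 4 + 1 + 8 + 2 = 36.
36 ÷ 4 = 9 beats.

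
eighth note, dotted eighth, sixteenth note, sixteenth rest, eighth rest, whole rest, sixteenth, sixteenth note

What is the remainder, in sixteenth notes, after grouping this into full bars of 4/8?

3

One bar of 4/8 = 8 sixteenth notes.
In sixteenth notes: eighth note = 2; dotted eighth = 3; sixteenth note = 1; sixteenth rest = 1; eighth rest = 2; whole rest = 16; sixteenth = 1; sixteenth note = 1.
Sum: 2 + 3 + 1 + 1 + 2 + 16 + 1 + 1 = 27.
27 ÷ 8 = 3 complete bars with 3 sixteenth notes remaining.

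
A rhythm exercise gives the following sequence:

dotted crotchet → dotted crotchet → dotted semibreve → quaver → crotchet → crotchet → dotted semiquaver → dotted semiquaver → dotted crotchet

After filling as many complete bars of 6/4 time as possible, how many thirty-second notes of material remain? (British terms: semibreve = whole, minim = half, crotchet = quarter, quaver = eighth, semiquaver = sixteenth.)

14

One bar of 6/4 = 48 thirty-second notes.
In thirty-second notes: dotted crotchet = 12; dotted crotchet = 12; dotted semibreve = 48; quaver = 4; crotchet = 8; crotchet = 8; dotted semiquaver = 3; dotted semiquaver = 3; dotted crotchet = 12.
Adding: 12 + 12 + 48 + 4 + 8 + 8 + 3 + 3 + 12 = 110.
110 ÷ 48 = 2 complete bars with 14 thirty-second notes remaining.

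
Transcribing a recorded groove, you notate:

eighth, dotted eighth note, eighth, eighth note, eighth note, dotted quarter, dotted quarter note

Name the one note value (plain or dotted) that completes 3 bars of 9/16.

3 bars of 9/16 = 27 sixteenth notes.
Each duration in sixteenth notes: eighth = 2; dotted eighth note = 3; eighth = 2; eighth note = 2; eighth note = 2; dotted quarter = 6; dotted quarter note = 6.
Sum: 2 + 3 + 2 + 2 + 2 + 6 + 6 = 23.
Remaining: 27 − 23 = 4 sixteenth notes, which is a quarter note.

quarter note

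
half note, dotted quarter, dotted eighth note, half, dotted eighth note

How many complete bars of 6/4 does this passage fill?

One bar of 6/4 = 24 sixteenth notes.
In sixteenth notes: half note = 8; dotted quarter = 6; dotted eighth note = 3; half = 8; dotted eighth note = 3.
Sum: 8 + 6 + 3 + 8 + 3 = 28.
28 ÷ 24 = 1 complete bar with 4 left over.

1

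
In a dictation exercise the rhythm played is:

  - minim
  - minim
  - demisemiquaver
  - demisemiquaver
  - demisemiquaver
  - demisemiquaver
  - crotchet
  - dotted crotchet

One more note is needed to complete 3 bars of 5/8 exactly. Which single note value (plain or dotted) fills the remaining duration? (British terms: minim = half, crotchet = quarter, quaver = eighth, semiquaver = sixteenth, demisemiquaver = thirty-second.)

eighth note

3 bars of 5/8 = 60 thirty-second notes.
Working in thirty-second notes: minim = 16; minim = 16; demisemiquaver = 1; demisemiquaver = 1; demisemiquaver = 1; demisemiquaver = 1; crotchet = 8; dotted crotchet = 12.
Total: 16 + 16 + 1 + 1 + 1 + 1 + 8 + 12 = 56.
Remaining: 60 − 56 = 4 thirty-second notes, which is a eighth note.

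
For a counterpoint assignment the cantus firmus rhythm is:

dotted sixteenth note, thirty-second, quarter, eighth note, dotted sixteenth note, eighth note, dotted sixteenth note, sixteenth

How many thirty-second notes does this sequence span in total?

Convert each value to thirty-second notes: dotted sixteenth note = 3; thirty-second = 1; quarter = 8; eighth note = 4; dotted sixteenth note = 3; eighth note = 4; dotted sixteenth note = 3; sixteenth = 2.
Adding: 3 + 1 + 8 + 4 + 3 + 4 + 3 + 2 = 28 thirty-second notes.

28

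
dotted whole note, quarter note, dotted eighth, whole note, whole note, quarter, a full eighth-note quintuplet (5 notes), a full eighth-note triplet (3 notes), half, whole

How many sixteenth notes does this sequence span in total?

Each duration in sixteenth notes: dotted whole note = 24; quarter note = 4; dotted eighth = 3; whole note = 16; whole note = 16; quarter = 4; a full eighth-note quintuplet (5 notes) (five quintuplet eighths span one half) = 8; a full eighth-note triplet (3 notes) (three triplet eighths span one quarter) = 4; half = 8; whole = 16.
Sum: 24 + 4 + 3 + 16 + 16 + 4 + 8 + 4 + 8 + 16 = 103 sixteenth notes.

103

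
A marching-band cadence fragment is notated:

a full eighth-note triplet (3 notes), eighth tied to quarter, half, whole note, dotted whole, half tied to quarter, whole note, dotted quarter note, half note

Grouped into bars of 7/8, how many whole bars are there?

7

One bar of 7/8 = 7 eighth notes.
Each duration in eighth notes: a full eighth-note triplet (3 notes) (three triplet eighths span one quarter) = 2; eighth tied to quarter (eighth + quarter) = 3; half = 4; whole note = 8; dotted whole = 12; half tied to quarter (half + quarter) = 6; whole note = 8; dotted quarter note = 3; half note = 4.
Altogether 2 + 3 + 4 + 8 + 12 + 6 + 8 + 3 + 4 = 50.
50 ÷ 7 = 7 complete bars with 1 left over.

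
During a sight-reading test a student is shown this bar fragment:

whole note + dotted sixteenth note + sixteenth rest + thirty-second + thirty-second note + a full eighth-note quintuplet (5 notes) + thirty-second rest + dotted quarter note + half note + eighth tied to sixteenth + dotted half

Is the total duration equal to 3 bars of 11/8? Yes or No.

No

One bar of 11/8 = 44 thirty-second notes, so 3 bars = 132.
In thirty-second notes: whole note = 32; dotted sixteenth note = 3; sixteenth rest = 2; thirty-second = 1; thirty-second note = 1; a full eighth-note quintuplet (5 notes) (five quintuplet eighths span one half) = 16; thirty-second rest = 1; dotted quarter note = 12; half note = 16; eighth tied to sixteenth (eighth + sixteenth) = 6; dotted half = 24.
Total: 32 + 3 + 2 + 1 + 1 + 16 + 1 + 12 + 16 + 6 + 24 = 114.
114 falls short of 132, so the answer is No.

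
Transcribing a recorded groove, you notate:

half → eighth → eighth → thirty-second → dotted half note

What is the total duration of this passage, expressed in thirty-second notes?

In thirty-second notes: half = 16; eighth = 4; eighth = 4; thirty-second = 1; dotted half note = 24.
Sum: 16 + 4 + 4 + 1 + 24 = 49 thirty-second notes.

49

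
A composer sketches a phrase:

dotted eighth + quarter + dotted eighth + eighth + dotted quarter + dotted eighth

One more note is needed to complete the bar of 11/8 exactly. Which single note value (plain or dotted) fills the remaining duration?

The bar of 11/8 = 22 sixteenth notes.
Express everything in sixteenth notes: dotted eighth = 3; quarter = 4; dotted eighth = 3; eighth = 2; dotted quarter = 6; dotted eighth = 3.
Adding: 3 + 4 + 3 + 2 + 6 + 3 = 21.
Remaining: 22 − 21 = 1 sixteenth note, which is a sixteenth note.

sixteenth note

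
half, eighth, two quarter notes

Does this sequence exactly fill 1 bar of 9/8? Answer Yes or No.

One bar of 9/8 = 9 eighth notes.
Each duration in eighth notes: half = 4; eighth = 1; quarter note = 2; quarter note = 2.
Sum: 4 + 1 + 2 + 2 = 9.
9 equals 9, so the answer is Yes.

Yes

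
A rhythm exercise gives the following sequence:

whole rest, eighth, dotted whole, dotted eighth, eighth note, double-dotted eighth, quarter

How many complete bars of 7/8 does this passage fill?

One bar of 7/8 = 28 thirty-second notes.
In thirty-second notes: whole rest = 32; eighth = 4; dotted whole = 48; dotted eighth = 6; eighth note = 4; double-dotted eighth = 7; quarter = 8.
Adding: 32 + 4 + 48 + 6 + 4 + 7 + 8 = 109.
109 ÷ 28 = 3 complete bars with 25 left over.

3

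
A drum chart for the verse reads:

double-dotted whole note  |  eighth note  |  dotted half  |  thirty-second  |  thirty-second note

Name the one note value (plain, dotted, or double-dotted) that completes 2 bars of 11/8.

2 bars of 11/8 = 88 thirty-second notes.
Each duration in thirty-second notes: double-dotted whole note = 56; eighth note = 4; dotted half = 24; thirty-second = 1; thirty-second note = 1.
Altogether 56 + 4 + 24 + 1 + 1 = 86.
Remaining: 88 − 86 = 2 thirty-second notes, which is a sixteenth note.

sixteenth note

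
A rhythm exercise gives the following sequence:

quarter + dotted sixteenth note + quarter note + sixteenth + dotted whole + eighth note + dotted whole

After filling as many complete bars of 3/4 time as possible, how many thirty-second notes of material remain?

One bar of 3/4 = 24 thirty-second notes.
Working in thirty-second notes: quarter = 8; dotted sixteenth note = 3; quarter note = 8; sixteenth = 2; dotted whole = 48; eighth note = 4; dotted whole = 48.
Adding: 8 + 3 + 8 + 2 + 48 + 4 + 48 = 121.
121 ÷ 24 = 5 complete bars with 1 thirty-second note remaining.

1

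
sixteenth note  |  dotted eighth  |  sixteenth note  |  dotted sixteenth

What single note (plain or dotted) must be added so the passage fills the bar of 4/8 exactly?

The bar of 4/8 = 16 thirty-second notes.
Working in thirty-second notes: sixteenth note = 2; dotted eighth = 6; sixteenth note = 2; dotted sixteenth = 3.
Adding: 2 + 6 + 2 + 3 = 13.
Remaining: 16 − 13 = 3 thirty-second notes, which is a dotted sixteenth note.

dotted sixteenth note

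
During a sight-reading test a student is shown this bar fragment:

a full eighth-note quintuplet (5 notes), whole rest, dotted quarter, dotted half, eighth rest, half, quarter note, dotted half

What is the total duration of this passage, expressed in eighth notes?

34

Express everything in eighth notes: a full eighth-note quintuplet (5 notes) (five quintuplet eighths span one half) = 4; whole rest = 8; dotted quarter = 3; dotted half = 6; eighth rest = 1; half = 4; quarter note = 2; dotted half = 6.
Sum: 4 + 8 + 3 + 6 + 1 + 4 + 2 + 6 = 34 eighth notes.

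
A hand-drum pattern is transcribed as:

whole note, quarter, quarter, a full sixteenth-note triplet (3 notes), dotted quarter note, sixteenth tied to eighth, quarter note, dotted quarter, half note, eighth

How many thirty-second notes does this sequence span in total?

Each duration in thirty-second notes: whole note = 32; quarter = 8; quarter = 8; a full sixteenth-note triplet (3 notes) (three triplet sixteenths span one eighth) = 4; dotted quarter note = 12; sixteenth tied to eighth (sixteenth + eighth) = 6; quarter note = 8; dotted quarter = 12; half note = 16; eighth = 4.
Total: 32 + 8 + 8 + 4 + 12 + 6 + 8 + 12 + 16 + 4 = 110 thirty-second notes.

110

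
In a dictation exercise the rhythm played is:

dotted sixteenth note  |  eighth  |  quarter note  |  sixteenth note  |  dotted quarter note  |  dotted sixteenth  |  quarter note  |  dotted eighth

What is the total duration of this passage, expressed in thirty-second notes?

46

In thirty-second notes: dotted sixteenth note = 3; eighth = 4; quarter note = 8; sixteenth note = 2; dotted quarter note = 12; dotted sixteenth = 3; quarter note = 8; dotted eighth = 6.
Sum: 3 + 4 + 8 + 2 + 12 + 3 + 8 + 6 = 46 thirty-second notes.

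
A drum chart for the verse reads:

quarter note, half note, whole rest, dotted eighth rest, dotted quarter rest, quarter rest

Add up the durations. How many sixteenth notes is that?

41

Working in sixteenth notes: quarter note = 4; half note = 8; whole rest = 16; dotted eighth rest = 3; dotted quarter rest = 6; quarter rest = 4.
Adding: 4 + 8 + 16 + 3 + 6 + 4 = 41 sixteenth notes.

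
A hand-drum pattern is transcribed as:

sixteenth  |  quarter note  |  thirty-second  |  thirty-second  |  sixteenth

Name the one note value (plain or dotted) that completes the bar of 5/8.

dotted eighth note

The bar of 5/8 = 20 thirty-second notes.
In thirty-second notes: sixteenth = 2; quarter note = 8; thirty-second = 1; thirty-second = 1; sixteenth = 2.
Sum: 2 + 8 + 1 + 1 + 2 = 14.
Remaining: 20 − 14 = 6 thirty-second notes, which is a dotted eighth note.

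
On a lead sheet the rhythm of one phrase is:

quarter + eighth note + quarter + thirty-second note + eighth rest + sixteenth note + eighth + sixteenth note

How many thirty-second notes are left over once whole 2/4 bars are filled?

One bar of 2/4 = 16 thirty-second notes.
Express everything in thirty-second notes: quarter = 8; eighth note = 4; quarter = 8; thirty-second note = 1; eighth rest = 4; sixteenth note = 2; eighth = 4; sixteenth note = 2.
Adding: 8 + 4 + 8 + 1 + 4 + 2 + 4 + 2 = 33.
33 ÷ 16 = 2 complete bars with 1 thirty-second note remaining.

1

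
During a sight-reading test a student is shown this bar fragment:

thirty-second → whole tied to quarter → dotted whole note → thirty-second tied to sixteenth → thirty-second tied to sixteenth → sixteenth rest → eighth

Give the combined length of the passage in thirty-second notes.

Convert each value to thirty-second notes: thirty-second = 1; whole tied to quarter (whole + quarter) = 40; dotted whole note = 48; thirty-second tied to sixteenth (thirty-second + sixteenth) = 3; thirty-second tied to sixteenth (thirty-second + sixteenth) = 3; sixteenth rest = 2; eighth = 4.
Altogether 1 + 40 + 48 + 3 + 3 + 2 + 4 = 101 thirty-second notes.

101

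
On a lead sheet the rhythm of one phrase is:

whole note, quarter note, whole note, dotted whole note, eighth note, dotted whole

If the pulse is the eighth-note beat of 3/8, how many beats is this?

One eighth-note beat = 2 sixteenth notes.
Express everything in sixteenth notes: whole note = 16; quarter note = 4; whole note = 16; dotted whole note = 24; eighth note = 2; dotted whole = 24.
Sum: 16 + 4 + 16 + 24 + 2 + 24 = 86.
86 ÷ 2 = 43 beats.

43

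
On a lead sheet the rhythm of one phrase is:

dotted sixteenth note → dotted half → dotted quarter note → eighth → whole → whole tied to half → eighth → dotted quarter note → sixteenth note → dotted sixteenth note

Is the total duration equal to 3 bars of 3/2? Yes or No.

Yes

One bar of 3/2 = 48 thirty-second notes, so 3 bars = 144.
Express everything in thirty-second notes: dotted sixteenth note = 3; dotted half = 24; dotted quarter note = 12; eighth = 4; whole = 32; whole tied to half (whole + half) = 48; eighth = 4; dotted quarter note = 12; sixteenth note = 2; dotted sixteenth note = 3.
Sum: 3 + 24 + 12 + 4 + 32 + 48 + 4 + 12 + 2 + 3 = 144.
144 equals 144, so the answer is Yes.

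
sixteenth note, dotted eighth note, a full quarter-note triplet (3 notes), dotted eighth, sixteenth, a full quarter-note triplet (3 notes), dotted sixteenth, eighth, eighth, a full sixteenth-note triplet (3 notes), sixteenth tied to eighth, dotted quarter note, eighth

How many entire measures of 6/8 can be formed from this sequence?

One bar of 6/8 = 24 thirty-second notes.
Convert each value to thirty-second notes: sixteenth note = 2; dotted eighth note = 6; a full quarter-note triplet (3 notes) (three triplet quarters span one half) = 16; dotted eighth = 6; sixteenth = 2; a full quarter-note triplet (3 notes) (three triplet quarters span one half) = 16; dotted sixteenth = 3; eighth = 4; eighth = 4; a full sixteenth-note triplet (3 notes) (three triplet sixteenths span one eighth) = 4; sixteenth tied to eighth (sixteenth + eighth) = 6; dotted quarter note = 12; eighth = 4.
Adding: 2 + 6 + 16 + 6 + 2 + 16 + 3 + 4 + 4 + 4 + 6 + 12 + 4 = 85.
85 ÷ 24 = 3 complete bars with 13 left over.

3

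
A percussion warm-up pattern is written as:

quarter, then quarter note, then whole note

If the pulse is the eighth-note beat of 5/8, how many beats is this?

One eighth-note beat = 2 sixteenth notes.
Express everything in sixteenth notes: quarter = 4; quarter note = 4; whole note = 16.
Total: 4 + 4 + 16 = 24.
24 ÷ 2 = 12 beats.

12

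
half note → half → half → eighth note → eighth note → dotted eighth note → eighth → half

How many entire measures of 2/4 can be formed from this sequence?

One bar of 2/4 = 8 sixteenth notes.
Each duration in sixteenth notes: half note = 8; half = 8; half = 8; eighth note = 2; eighth note = 2; dotted eighth note = 3; eighth = 2; half = 8.
Altogether 8 + 8 + 8 + 2 + 2 + 3 + 2 + 8 = 41.
41 ÷ 8 = 5 complete bars with 1 left over.

5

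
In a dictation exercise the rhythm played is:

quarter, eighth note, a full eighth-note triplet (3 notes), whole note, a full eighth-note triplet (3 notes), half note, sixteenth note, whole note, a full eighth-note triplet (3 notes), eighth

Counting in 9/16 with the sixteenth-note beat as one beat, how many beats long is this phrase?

61

One sixteenth-note beat = 2 thirty-second notes.
Each duration in thirty-second notes: quarter = 8; eighth note = 4; a full eighth-note triplet (3 notes) (three triplet eighths span one quarter) = 8; whole note = 32; a full eighth-note triplet (3 notes) (three triplet eighths span one quarter) = 8; half note = 16; sixteenth note = 2; whole note = 32; a full eighth-note triplet (3 notes) (three triplet eighths span one quarter) = 8; eighth = 4.
Sum: 8 + 4 + 8 + 32 + 8 + 16 + 2 + 32 + 8 + 4 = 122.
122 ÷ 2 = 61 beats.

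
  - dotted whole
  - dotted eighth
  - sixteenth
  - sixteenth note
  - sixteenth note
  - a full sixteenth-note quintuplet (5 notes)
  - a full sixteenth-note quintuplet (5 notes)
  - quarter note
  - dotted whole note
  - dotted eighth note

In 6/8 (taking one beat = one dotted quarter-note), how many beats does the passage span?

11.5

One dotted quarter-note beat = 6 sixteenth notes.
In sixteenth notes: dotted whole = 24; dotted eighth = 3; sixteenth = 1; sixteenth note = 1; sixteenth note = 1; a full sixteenth-note quintuplet (5 notes) (five quintuplet sixteenths span one quarter) = 4; a full sixteenth-note quintuplet (5 notes) (five quintuplet sixteenths span one quarter) = 4; quarter note = 4; dotted whole note = 24; dotted eighth note = 3.
Sum: 24 + 3 + 1 + 1 + 1 + 4 + 4 + 4 + 24 + 3 = 69.
69 ÷ 6 = 11.5 beats.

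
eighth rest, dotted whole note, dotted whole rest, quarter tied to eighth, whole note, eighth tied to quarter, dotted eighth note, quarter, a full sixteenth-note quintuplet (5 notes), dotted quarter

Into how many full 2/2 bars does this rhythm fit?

5

One bar of 2/2 = 16 sixteenth notes.
In sixteenth notes: eighth rest = 2; dotted whole note = 24; dotted whole rest = 24; quarter tied to eighth (quarter + eighth) = 6; whole note = 16; eighth tied to quarter (eighth + quarter) = 6; dotted eighth note = 3; quarter = 4; a full sixteenth-note quintuplet (5 notes) (five quintuplet sixteenths span one quarter) = 4; dotted quarter = 6.
Adding: 2 + 24 + 24 + 6 + 16 + 6 + 3 + 4 + 4 + 6 = 95.
95 ÷ 16 = 5 complete bars with 15 left over.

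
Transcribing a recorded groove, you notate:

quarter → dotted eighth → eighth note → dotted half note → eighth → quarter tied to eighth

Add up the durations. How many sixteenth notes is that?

29

Each duration in sixteenth notes: quarter = 4; dotted eighth = 3; eighth note = 2; dotted half note = 12; eighth = 2; quarter tied to eighth (quarter + eighth) = 6.
Total: 4 + 3 + 2 + 12 + 2 + 6 = 29 sixteenth notes.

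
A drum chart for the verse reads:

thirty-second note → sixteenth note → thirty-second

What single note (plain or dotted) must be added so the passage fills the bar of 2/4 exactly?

The bar of 2/4 = 16 thirty-second notes.
Working in thirty-second notes: thirty-second note = 1; sixteenth note = 2; thirty-second = 1.
Altogether 1 + 2 + 1 = 4.
Remaining: 16 − 4 = 12 thirty-second notes, which is a dotted quarter note.

dotted quarter note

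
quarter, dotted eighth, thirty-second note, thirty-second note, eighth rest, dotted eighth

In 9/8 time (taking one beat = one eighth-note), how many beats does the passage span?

6.5

One eighth-note beat = 4 thirty-second notes.
Each duration in thirty-second notes: quarter = 8; dotted eighth = 6; thirty-second note = 1; thirty-second note = 1; eighth rest = 4; dotted eighth = 6.
Total: 8 + 6 + 1 + 1 + 4 + 6 = 26.
26 ÷ 4 = 6.5 beats.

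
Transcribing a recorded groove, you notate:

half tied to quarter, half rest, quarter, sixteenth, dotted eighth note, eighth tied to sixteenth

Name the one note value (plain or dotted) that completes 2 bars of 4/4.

2 bars of 4/4 = 32 sixteenth notes.
Each duration in sixteenth notes: half tied to quarter (half + quarter) = 12; half rest = 8; quarter = 4; sixteenth = 1; dotted eighth note = 3; eighth tied to sixteenth (eighth + sixteenth) = 3.
Sum: 12 + 8 + 4 + 1 + 3 + 3 = 31.
Remaining: 32 − 31 = 1 sixteenth note, which is a sixteenth note.

sixteenth note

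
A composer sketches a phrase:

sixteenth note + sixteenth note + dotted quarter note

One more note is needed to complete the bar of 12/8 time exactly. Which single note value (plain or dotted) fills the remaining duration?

whole note

The bar of 12/8 = 24 sixteenth notes.
Convert each value to sixteenth notes: sixteenth note = 1; sixteenth note = 1; dotted quarter note = 6.
Altogether 1 + 1 + 6 = 8.
Remaining: 24 − 8 = 16 sixteenth notes, which is a whole note.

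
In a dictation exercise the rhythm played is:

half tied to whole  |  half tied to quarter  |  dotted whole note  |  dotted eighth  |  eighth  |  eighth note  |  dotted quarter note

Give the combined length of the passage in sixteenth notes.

Each duration in sixteenth notes: half tied to whole (half + whole) = 24; half tied to quarter (half + quarter) = 12; dotted whole note = 24; dotted eighth = 3; eighth = 2; eighth note = 2; dotted quarter note = 6.
Sum: 24 + 12 + 24 + 3 + 2 + 2 + 6 = 73 sixteenth notes.

73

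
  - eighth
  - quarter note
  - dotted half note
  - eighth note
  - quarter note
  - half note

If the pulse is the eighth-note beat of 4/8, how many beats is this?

16

One eighth-note beat = 2 sixteenth notes.
Each duration in sixteenth notes: eighth = 2; quarter note = 4; dotted half note = 12; eighth note = 2; quarter note = 4; half note = 8.
Sum: 2 + 4 + 12 + 2 + 4 + 8 = 32.
32 ÷ 2 = 16 beats.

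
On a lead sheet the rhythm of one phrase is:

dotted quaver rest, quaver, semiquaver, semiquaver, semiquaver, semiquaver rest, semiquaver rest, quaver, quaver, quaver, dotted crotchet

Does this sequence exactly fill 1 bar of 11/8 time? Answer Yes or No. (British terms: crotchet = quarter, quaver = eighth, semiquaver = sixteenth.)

One bar of 11/8 = 22 sixteenth notes.
Working in sixteenth notes: dotted quaver rest = 3; quaver = 2; semiquaver = 1; semiquaver = 1; semiquaver = 1; semiquaver rest = 1; semiquaver rest = 1; quaver = 2; quaver = 2; quaver = 2; dotted crotchet = 6.
Altogether 3 + 2 + 1 + 1 + 1 + 1 + 1 + 2 + 2 + 2 + 6 = 22.
22 equals 22, so the answer is Yes.

Yes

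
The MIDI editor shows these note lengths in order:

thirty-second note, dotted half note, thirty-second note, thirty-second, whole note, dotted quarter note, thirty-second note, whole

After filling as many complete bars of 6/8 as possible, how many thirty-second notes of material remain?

8

One bar of 6/8 = 24 thirty-second notes.
Convert each value to thirty-second notes: thirty-second note = 1; dotted half note = 24; thirty-second note = 1; thirty-second = 1; whole note = 32; dotted quarter note = 12; thirty-second note = 1; whole = 32.
Total: 1 + 24 + 1 + 1 + 32 + 12 + 1 + 32 = 104.
104 ÷ 24 = 4 complete bars with 8 thirty-second notes remaining.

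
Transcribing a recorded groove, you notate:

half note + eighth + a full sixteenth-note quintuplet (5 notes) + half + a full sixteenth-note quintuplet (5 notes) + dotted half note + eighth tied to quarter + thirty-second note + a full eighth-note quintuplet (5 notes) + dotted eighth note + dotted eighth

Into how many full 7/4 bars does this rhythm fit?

2

One bar of 7/4 = 56 thirty-second notes.
In thirty-second notes: half note = 16; eighth = 4; a full sixteenth-note quintuplet (5 notes) (five quintuplet sixteenths span one quarter) = 8; half = 16; a full sixteenth-note quintuplet (5 notes) (five quintuplet sixteenths span one quarter) = 8; dotted half note = 24; eighth tied to quarter (eighth + quarter) = 12; thirty-second note = 1; a full eighth-note quintuplet (5 notes) (five quintuplet eighths span one half) = 16; dotted eighth note = 6; dotted eighth = 6.
Adding: 16 + 4 + 8 + 16 + 8 + 24 + 12 + 1 + 16 + 6 + 6 = 117.
117 ÷ 56 = 2 complete bars with 5 left over.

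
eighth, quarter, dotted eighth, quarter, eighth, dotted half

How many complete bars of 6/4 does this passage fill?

1

One bar of 6/4 = 24 sixteenth notes.
Working in sixteenth notes: eighth = 2; quarter = 4; dotted eighth = 3; quarter = 4; eighth = 2; dotted half = 12.
Sum: 2 + 4 + 3 + 4 + 2 + 12 = 27.
27 ÷ 24 = 1 complete bar with 3 left over.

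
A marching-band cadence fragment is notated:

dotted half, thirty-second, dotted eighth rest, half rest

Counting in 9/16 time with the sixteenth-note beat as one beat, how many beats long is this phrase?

One sixteenth-note beat = 2 thirty-second notes.
Working in thirty-second notes: dotted half = 24; thirty-second = 1; dotted eighth rest = 6; half rest = 16.
Sum: 24 + 1 + 6 + 16 = 47.
47 ÷ 2 = 23.5 beats.

23.5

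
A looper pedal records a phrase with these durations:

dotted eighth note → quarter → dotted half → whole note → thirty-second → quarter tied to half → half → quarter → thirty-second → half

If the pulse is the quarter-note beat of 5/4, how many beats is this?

One quarter-note beat = 8 thirty-second notes.
Express everything in thirty-second notes: dotted eighth note = 6; quarter = 8; dotted half = 24; whole note = 32; thirty-second = 1; quarter tied to half (quarter + half) = 24; half = 16; quarter = 8; thirty-second = 1; half = 16.
Sum: 6 + 8 + 24 + 32 + 1 + 24 + 16 + 8 + 1 + 16 = 136.
136 ÷ 8 = 17 beats.

17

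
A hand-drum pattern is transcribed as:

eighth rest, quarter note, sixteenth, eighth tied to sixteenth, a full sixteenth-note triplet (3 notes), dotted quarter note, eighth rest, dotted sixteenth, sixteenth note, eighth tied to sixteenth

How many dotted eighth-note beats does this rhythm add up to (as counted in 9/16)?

One dotted eighth-note beat = 6 thirty-second notes.
Express everything in thirty-second notes: eighth rest = 4; quarter note = 8; sixteenth = 2; eighth tied to sixteenth (eighth + sixteenth) = 6; a full sixteenth-note triplet (3 notes) (three triplet sixteenths span one eighth) = 4; dotted quarter note = 12; eighth rest = 4; dotted sixteenth = 3; sixteenth note = 2; eighth tied to sixteenth (eighth + sixteenth) = 6.
Altogether 4 + 8 + 2 + 6 + 4 + 12 + 4 + 3 + 2 + 6 = 51.
51 ÷ 6 = 8.5 beats.

8.5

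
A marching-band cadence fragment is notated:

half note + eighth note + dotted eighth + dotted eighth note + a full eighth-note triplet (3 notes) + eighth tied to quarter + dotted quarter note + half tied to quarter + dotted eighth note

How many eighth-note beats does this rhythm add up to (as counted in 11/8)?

23.5

One eighth-note beat = 2 sixteenth notes.
Each duration in sixteenth notes: half note = 8; eighth note = 2; dotted eighth = 3; dotted eighth note = 3; a full eighth-note triplet (3 notes) (three triplet eighths span one quarter) = 4; eighth tied to quarter (eighth + quarter) = 6; dotted quarter note = 6; half tied to quarter (half + quarter) = 12; dotted eighth note = 3.
Sum: 8 + 2 + 3 + 3 + 4 + 6 + 6 + 12 + 3 = 47.
47 ÷ 2 = 23.5 beats.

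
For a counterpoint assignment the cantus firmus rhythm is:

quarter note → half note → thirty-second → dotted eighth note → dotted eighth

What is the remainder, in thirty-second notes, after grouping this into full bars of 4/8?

One bar of 4/8 = 16 thirty-second notes.
Convert each value to thirty-second notes: quarter note = 8; half note = 16; thirty-second = 1; dotted eighth note = 6; dotted eighth = 6.
Sum: 8 + 16 + 1 + 6 + 6 = 37.
37 ÷ 16 = 2 complete bars with 5 thirty-second notes remaining.

5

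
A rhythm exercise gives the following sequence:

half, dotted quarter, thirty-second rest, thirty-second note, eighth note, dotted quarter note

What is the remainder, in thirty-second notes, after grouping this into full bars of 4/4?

One bar of 4/4 = 32 thirty-second notes.
Convert each value to thirty-second notes: half = 16; dotted quarter = 12; thirty-second rest = 1; thirty-second note = 1; eighth note = 4; dotted quarter note = 12.
Adding: 16 + 12 + 1 + 1 + 4 + 12 = 46.
46 ÷ 32 = 1 complete bar with 14 thirty-second notes remaining.

14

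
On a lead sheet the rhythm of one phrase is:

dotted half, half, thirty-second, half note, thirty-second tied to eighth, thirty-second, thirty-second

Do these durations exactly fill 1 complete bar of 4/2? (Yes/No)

One bar of 4/2 = 64 thirty-second notes.
Each duration in thirty-second notes: dotted half = 24; half = 16; thirty-second = 1; half note = 16; thirty-second tied to eighth (thirty-second + eighth) = 5; thirty-second = 1; thirty-second = 1.
Altogether 24 + 16 + 1 + 16 + 5 + 1 + 1 = 64.
64 equals 64, so the answer is Yes.

Yes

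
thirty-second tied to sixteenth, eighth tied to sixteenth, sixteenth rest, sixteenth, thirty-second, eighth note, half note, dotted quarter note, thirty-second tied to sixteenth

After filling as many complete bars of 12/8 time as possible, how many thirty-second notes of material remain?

One bar of 12/8 = 48 thirty-second notes.
Express everything in thirty-second notes: thirty-second tied to sixteenth (thirty-second + sixteenth) = 3; eighth tied to sixteenth (eighth + sixteenth) = 6; sixteenth rest = 2; sixteenth = 2; thirty-second = 1; eighth note = 4; half note = 16; dotted quarter note = 12; thirty-second tied to sixteenth (thirty-second + sixteenth) = 3.
Sum: 3 + 6 + 2 + 2 + 1 + 4 + 16 + 12 + 3 = 49.
49 ÷ 48 = 1 complete bar with 1 thirty-second note remaining.

1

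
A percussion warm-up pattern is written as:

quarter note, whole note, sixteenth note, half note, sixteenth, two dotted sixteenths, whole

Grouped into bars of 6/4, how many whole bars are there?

2

One bar of 6/4 = 48 thirty-second notes.
Convert each value to thirty-second notes: quarter note = 8; whole note = 32; sixteenth note = 2; half note = 16; sixteenth = 2; dotted sixteenth = 3; dotted sixteenth = 3; whole = 32.
Altogether 8 + 32 + 2 + 16 + 2 + 3 + 3 + 32 = 98.
98 ÷ 48 = 2 complete bars with 2 left over.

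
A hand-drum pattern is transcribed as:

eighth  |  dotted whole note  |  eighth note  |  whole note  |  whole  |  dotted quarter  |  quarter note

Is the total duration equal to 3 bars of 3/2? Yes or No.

One bar of 3/2 = 12 eighth notes, so 3 bars = 36.
Convert each value to eighth notes: eighth = 1; dotted whole note = 12; eighth note = 1; whole note = 8; whole = 8; dotted quarter = 3; quarter note = 2.
Adding: 1 + 12 + 1 + 8 + 8 + 3 + 2 = 35.
35 falls short of 36, so the answer is No.

No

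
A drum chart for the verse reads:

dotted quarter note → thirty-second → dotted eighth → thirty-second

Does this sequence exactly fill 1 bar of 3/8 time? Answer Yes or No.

One bar of 3/8 = 12 thirty-second notes.
Convert each value to thirty-second notes: dotted quarter note = 12; thirty-second = 1; dotted eighth = 6; thirty-second = 1.
Adding: 12 + 1 + 6 + 1 = 20.
20 exceeds 12, so the answer is No.

No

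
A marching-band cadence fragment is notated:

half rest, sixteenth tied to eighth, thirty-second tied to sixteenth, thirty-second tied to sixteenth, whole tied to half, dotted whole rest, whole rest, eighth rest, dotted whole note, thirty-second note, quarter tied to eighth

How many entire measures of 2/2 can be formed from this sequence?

6

One bar of 2/2 = 32 thirty-second notes.
Convert each value to thirty-second notes: half rest = 16; sixteenth tied to eighth (sixteenth + eighth) = 6; thirty-second tied to sixteenth (thirty-second + sixteenth) = 3; thirty-second tied to sixteenth (thirty-second + sixteenth) = 3; whole tied to half (whole + half) = 48; dotted whole rest = 48; whole rest = 32; eighth rest = 4; dotted whole note = 48; thirty-second note = 1; quarter tied to eighth (quarter + eighth) = 12.
Sum: 16 + 6 + 3 + 3 + 48 + 48 + 32 + 4 + 48 + 1 + 12 = 221.
221 ÷ 32 = 6 complete bars with 29 left over.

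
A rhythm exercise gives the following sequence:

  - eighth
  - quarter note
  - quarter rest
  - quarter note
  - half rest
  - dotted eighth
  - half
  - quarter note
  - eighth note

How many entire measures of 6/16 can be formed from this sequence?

6

One bar of 6/16 = 6 sixteenth notes.
In sixteenth notes: eighth = 2; quarter note = 4; quarter rest = 4; quarter note = 4; half rest = 8; dotted eighth = 3; half = 8; quarter note = 4; eighth note = 2.
Altogether 2 + 4 + 4 + 4 + 8 + 3 + 8 + 4 + 2 = 39.
39 ÷ 6 = 6 complete bars with 3 left over.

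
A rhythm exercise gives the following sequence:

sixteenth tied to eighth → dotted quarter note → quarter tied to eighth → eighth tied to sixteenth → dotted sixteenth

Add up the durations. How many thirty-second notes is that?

Working in thirty-second notes: sixteenth tied to eighth (sixteenth + eighth) = 6; dotted quarter note = 12; quarter tied to eighth (quarter + eighth) = 12; eighth tied to sixteenth (eighth + sixteenth) = 6; dotted sixteenth = 3.
Sum: 6 + 12 + 12 + 6 + 3 = 39 thirty-second notes.

39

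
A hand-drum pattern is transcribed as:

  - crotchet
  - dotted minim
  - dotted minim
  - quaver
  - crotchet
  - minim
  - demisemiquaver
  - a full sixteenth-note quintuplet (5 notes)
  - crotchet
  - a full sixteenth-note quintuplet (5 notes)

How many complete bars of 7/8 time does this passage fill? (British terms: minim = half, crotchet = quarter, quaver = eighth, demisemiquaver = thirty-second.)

One bar of 7/8 = 28 thirty-second notes.
In thirty-second notes: crotchet = 8; dotted minim = 24; dotted minim = 24; quaver = 4; crotchet = 8; minim = 16; demisemiquaver = 1; a full sixteenth-note quintuplet (5 notes) (five quintuplet sixteenths span one quarter) = 8; crotchet = 8; a full sixteenth-note quintuplet (5 notes) (five quintuplet sixteenths span one quarter) = 8.
Total: 8 + 24 + 24 + 4 + 8 + 16 + 1 + 8 + 8 + 8 = 109.
109 ÷ 28 = 3 complete bars with 25 left over.

3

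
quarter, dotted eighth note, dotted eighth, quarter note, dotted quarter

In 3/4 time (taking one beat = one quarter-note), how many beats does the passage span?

5

One quarter-note beat = 4 sixteenth notes.
Express everything in sixteenth notes: quarter = 4; dotted eighth note = 3; dotted eighth = 3; quarter note = 4; dotted quarter = 6.
Adding: 4 + 3 + 3 + 4 + 6 = 20.
20 ÷ 4 = 5 beats.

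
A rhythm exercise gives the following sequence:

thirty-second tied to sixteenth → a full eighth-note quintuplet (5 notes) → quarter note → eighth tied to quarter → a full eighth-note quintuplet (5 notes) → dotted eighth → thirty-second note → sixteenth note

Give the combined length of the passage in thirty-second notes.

Convert each value to thirty-second notes: thirty-second tied to sixteenth (thirty-second + sixteenth) = 3; a full eighth-note quintuplet (5 notes) (five quintuplet eighths span one half) = 16; quarter note = 8; eighth tied to quarter (eighth + quarter) = 12; a full eighth-note quintuplet (5 notes) (five quintuplet eighths span one half) = 16; dotted eighth = 6; thirty-second note = 1; sixteenth note = 2.
Adding: 3 + 16 + 8 + 12 + 16 + 6 + 1 + 2 = 64 thirty-second notes.

64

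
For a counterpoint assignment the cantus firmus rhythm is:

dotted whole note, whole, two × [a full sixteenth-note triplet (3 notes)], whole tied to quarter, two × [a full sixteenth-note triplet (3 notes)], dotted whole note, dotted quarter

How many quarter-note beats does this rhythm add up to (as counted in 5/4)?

One quarter-note beat = 2 eighth notes.
Working in eighth notes: dotted whole note = 12; whole = 8; a full sixteenth-note triplet (3 notes) (three triplet sixteenths span one eighth) = 1; a full sixteenth-note triplet (3 notes) (three triplet sixteenths span one eighth) = 1; whole tied to quarter (whole + quarter) = 10; a full sixteenth-note triplet (3 notes) (three triplet sixteenths span one eighth) = 1; a full sixteenth-note triplet (3 notes) (three triplet sixteenths span one eighth) = 1; dotted whole note = 12; dotted quarter = 3.
Adding: 12 + 8 + 1 + 1 + 10 + 1 + 1 + 12 + 3 = 49.
49 ÷ 2 = 24.5 beats.

24.5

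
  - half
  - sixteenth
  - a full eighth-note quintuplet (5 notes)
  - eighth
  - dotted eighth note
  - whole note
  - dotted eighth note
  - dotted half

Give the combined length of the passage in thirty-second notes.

106

Each duration in thirty-second notes: half = 16; sixteenth = 2; a full eighth-note quintuplet (5 notes) (five quintuplet eighths span one half) = 16; eighth = 4; dotted eighth note = 6; whole note = 32; dotted eighth note = 6; dotted half = 24.
Adding: 16 + 2 + 16 + 4 + 6 + 32 + 6 + 24 = 106 thirty-second notes.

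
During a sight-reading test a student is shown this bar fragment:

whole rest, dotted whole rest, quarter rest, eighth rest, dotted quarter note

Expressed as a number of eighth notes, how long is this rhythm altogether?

26

Working in eighth notes: whole rest = 8; dotted whole rest = 12; quarter rest = 2; eighth rest = 1; dotted quarter note = 3.
Total: 8 + 12 + 2 + 1 + 3 = 26 eighth notes.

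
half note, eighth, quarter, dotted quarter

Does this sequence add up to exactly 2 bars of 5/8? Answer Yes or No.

One bar of 5/8 = 5 eighth notes, so 2 bars = 10.
In eighth notes: half note = 4; eighth = 1; quarter = 2; dotted quarter = 3.
Altogether 4 + 1 + 2 + 3 = 10.
10 equals 10, so the answer is Yes.

Yes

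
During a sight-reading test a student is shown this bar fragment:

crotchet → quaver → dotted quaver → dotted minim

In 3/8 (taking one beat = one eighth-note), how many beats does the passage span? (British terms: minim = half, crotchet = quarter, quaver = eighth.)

10.5

One eighth-note beat = 2 sixteenth notes.
Convert each value to sixteenth notes: crotchet = 4; quaver = 2; dotted quaver = 3; dotted minim = 12.
Altogether 4 + 2 + 3 + 12 = 21.
21 ÷ 2 = 10.5 beats.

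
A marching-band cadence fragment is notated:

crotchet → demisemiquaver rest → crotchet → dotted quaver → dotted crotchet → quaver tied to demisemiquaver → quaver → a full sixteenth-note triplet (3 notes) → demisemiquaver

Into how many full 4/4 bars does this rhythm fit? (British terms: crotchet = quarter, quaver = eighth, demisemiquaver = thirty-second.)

One bar of 4/4 = 32 thirty-second notes.
Convert each value to thirty-second notes: crotchet = 8; demisemiquaver rest = 1; crotchet = 8; dotted quaver = 6; dotted crotchet = 12; quaver tied to demisemiquaver (quaver + demisemiquaver) = 5; quaver = 4; a full sixteenth-note triplet (3 notes) (three triplet sixteenths span one eighth) = 4; demisemiquaver = 1.
Altogether 8 + 1 + 8 + 6 + 12 + 5 + 4 + 4 + 1 = 49.
49 ÷ 32 = 1 complete bar with 17 left over.

1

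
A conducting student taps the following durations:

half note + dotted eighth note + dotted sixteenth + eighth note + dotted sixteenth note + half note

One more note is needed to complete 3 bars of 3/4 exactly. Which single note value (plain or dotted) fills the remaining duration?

3 bars of 3/4 = 72 thirty-second notes.
Convert each value to thirty-second notes: half note = 16; dotted eighth note = 6; dotted sixteenth = 3; eighth note = 4; dotted sixteenth note = 3; half note = 16.
Total: 16 + 6 + 3 + 4 + 3 + 16 = 48.
Remaining: 72 − 48 = 24 thirty-second notes, which is a dotted half note.

dotted half note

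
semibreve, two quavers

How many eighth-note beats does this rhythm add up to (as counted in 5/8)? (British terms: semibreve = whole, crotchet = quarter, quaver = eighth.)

10

One eighth-note beat = 2 sixteenth notes.
Working in sixteenth notes: semibreve = 16; quaver = 2; quaver = 2.
Altogether 16 + 2 + 2 = 20.
20 ÷ 2 = 10 beats.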